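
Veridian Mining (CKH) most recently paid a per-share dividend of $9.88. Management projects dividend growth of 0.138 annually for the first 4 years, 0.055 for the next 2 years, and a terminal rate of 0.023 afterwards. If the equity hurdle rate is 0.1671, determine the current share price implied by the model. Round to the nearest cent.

$104.30

Three-stage DDM. Project D₁…D_6; terminal Gordon value at t=6 with g = 0.023; discount at r = 0.1671.
D_1 = 11.2434
D_2 = 12.7950
D_3 = 14.5607
D_4 = 16.5701
D_5 = 17.4815
D_6 = 18.4430
TV_6 = 18.8672/(0.1671−0.023) = 130.9310
P₀ = Σ Dₜ/(1+r)ᵗ + TV_6/(1+r)^6 = 104.2956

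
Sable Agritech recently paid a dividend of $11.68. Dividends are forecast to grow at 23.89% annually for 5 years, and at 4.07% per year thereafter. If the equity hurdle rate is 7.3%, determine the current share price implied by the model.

Two-stage DDM. Project D₁…D_5 at 0.2389, terminal growth 0.0407, discount at r = 0.073.
D_1 = 14.4704
D_2 = 17.9273
D_3 = 22.2102
D_4 = 27.5162
D_5 = 34.0898
Terminal value at t=5: TV = D_6/(r−g) = 35.4772/(0.073−0.0407) = 1098.3661
P₀ = 14.4704/(1+0.073)^1 + 17.9273/(1+0.073)^2 + 22.2102/(1+0.073)^3 + 27.5162/(1+0.073)^4 + 34.0898/(1+0.073)^5 + 1098.3661/(1+0.073)^5 = 863.9944

$863.99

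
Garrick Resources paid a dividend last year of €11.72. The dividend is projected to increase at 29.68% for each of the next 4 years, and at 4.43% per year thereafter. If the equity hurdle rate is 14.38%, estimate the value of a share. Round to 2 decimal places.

Two-stage DDM. Project D₁…D_4 at 0.2968, terminal growth 0.0443, discount at r = 0.1438.
D_1 = 15.1985
D_2 = 19.7094
D_3 = 25.5592
D_4 = 33.1451
Terminal value at t=4: TV = D_5/(r−g) = 34.6135/(0.1438−0.0443) = 347.8739
P₀ = 15.1985/(1+0.1438)^1 + 19.7094/(1+0.1438)^2 + 25.5592/(1+0.1438)^3 + 33.1451/(1+0.1438)^4 + 347.8739/(1+0.1438)^4 = 268.0440

€268.04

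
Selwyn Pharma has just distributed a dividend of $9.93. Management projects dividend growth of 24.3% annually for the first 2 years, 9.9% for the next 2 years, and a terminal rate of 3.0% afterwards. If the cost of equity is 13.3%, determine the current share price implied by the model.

Three-stage DDM. Project D₁…D_4; terminal Gordon value at t=4 with g = 0.03; discount at r = 0.133.
D_1 = 12.3430
D_2 = 15.3423
D_3 = 16.8612
D_4 = 18.5305
TV_4 = 19.0864/(0.133−0.03) = 185.3049
P₀ = Σ Dₜ/(1+r)ᵗ + TV_4/(1+r)^4 = 158.1361

$158.14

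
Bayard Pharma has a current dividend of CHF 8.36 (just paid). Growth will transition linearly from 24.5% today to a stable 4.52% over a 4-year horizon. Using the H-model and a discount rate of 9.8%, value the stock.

CHF 228.76

H-model: P₀ = D₀[(1+g_L) + H(g_S−g_L)]/(r−g_L), with H = 4/2 = 2.
P₀ = 8.36 × [(1+0.0452) + 2×(0.245−0.0452)] / (0.098−0.0452)
   = 8.36 × 1.4448 / 0.0528 = 228.7600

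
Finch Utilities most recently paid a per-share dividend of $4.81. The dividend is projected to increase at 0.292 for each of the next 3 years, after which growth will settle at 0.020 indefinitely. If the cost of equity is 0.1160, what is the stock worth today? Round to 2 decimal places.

Two-stage DDM. Project D₁…D_3 at 0.292, terminal growth 0.02, discount at r = 0.116.
D_1 = 6.2145
D_2 = 8.0292
D_3 = 10.3737
Terminal value at t=3: TV = D_4/(r−g) = 10.5811/(0.116−0.02) = 110.2203
P₀ = 6.2145/(1+0.116)^1 + 8.0292/(1+0.116)^2 + 10.3737/(1+0.116)^3 + 110.2203/(1+0.116)^3 = 98.7780

$98.78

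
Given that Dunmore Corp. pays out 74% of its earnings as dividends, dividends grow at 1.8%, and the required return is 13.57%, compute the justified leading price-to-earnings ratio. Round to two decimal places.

6.29

Justified leading P/E = b/(r−g) = 0.74/(0.1357−0.018) = 6.2872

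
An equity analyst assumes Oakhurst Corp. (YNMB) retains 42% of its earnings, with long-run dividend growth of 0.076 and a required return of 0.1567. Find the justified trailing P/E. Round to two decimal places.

7.73

Payout ratio b = 1 − 0.42 = 0.58.
Justified trailing P/E = b(1+g)/(r−g) = 0.58×(1+0.076)/(0.1567−0.076) = 7.7333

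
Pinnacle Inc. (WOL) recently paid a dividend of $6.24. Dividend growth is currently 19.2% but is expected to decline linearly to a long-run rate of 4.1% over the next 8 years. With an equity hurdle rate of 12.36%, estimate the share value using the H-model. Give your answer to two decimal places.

$124.27

H-model: P₀ = D₀[(1+g_L) + H(g_S−g_L)]/(r−g_L), with H = 8/2 = 4.
P₀ = 6.24 × [(1+0.041) + 4×(0.192−0.041)] / (0.1236−0.041)
   = 6.24 × 1.6450 / 0.0826 = 124.2712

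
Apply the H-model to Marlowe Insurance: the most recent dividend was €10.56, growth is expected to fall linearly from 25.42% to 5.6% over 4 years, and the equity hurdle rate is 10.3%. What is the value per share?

€326.33

H-model: P₀ = D₀[(1+g_L) + H(g_S−g_L)]/(r−g_L), with H = 4/2 = 2.
P₀ = 10.56 × [(1+0.056) + 2×(0.2542−0.056)] / (0.103−0.056)
   = 10.56 × 1.4524 / 0.047 = 326.3265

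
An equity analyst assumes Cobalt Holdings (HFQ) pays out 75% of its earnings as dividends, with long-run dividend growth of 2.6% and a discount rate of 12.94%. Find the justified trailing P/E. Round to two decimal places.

Justified trailing P/E = b(1+g)/(r−g) = 0.75×(1+0.026)/(0.1294−0.026) = 7.4420

7.44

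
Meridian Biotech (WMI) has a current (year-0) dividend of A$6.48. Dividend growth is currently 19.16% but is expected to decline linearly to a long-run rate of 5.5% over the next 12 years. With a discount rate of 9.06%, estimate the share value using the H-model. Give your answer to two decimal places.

H-model: P₀ = D₀[(1+g_L) + H(g_S−g_L)]/(r−g_L), with H = 12/2 = 6.
P₀ = 6.48 × [(1+0.055) + 6×(0.1916−0.055)] / (0.0906−0.055)
   = 6.48 × 1.8746 / 0.0356 = 341.2193

A$341.22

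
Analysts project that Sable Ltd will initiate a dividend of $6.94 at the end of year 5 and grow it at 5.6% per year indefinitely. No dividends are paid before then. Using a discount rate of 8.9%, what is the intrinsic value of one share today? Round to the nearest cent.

$149.53

Deferred-dividend DDM. At t=4 the remaining stream is a growing perpetuity with first payment D_5 = 6.94.
V_4 = D_5/(r−g) = 6.94/(0.089−0.056) = 210.3030
P₀ = V_4/(1+r)^4 = 210.3030/(1+0.089)^4 = 149.5320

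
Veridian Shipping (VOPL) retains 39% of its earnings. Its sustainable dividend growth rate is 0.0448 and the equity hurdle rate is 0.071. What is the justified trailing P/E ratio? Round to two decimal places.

24.33

Payout ratio b = 1 − 0.39 = 0.61.
Justified trailing P/E = b(1+g)/(r−g) = 0.61×(1+0.0448)/(0.071−0.0448) = 24.3255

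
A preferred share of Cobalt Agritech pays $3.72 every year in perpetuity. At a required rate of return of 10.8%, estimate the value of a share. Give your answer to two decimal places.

Zero-growth DDM (perpetuity): P₀ = D/r = 3.72 / 0.108 = 34.4444

$34.44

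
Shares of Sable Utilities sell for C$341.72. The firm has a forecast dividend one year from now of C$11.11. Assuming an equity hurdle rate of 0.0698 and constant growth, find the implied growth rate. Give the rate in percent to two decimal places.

3.73%

From P₀ = D₁/(r − g), the implied growth is g = r − D₁/P₀.
g = 0.0698 − 11.11/341.72 = 0.0698 − 0.03251 = 0.03729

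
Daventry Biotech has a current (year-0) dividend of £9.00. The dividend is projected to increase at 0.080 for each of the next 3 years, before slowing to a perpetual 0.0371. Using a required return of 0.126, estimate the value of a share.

Two-stage DDM. Project D₁…D_3 at 0.08, terminal growth 0.0371, discount at r = 0.126.
D_1 = 9.7200
D_2 = 10.4976
D_3 = 11.3374
Terminal value at t=3: TV = D_4/(r−g) = 11.7580/(0.126−0.0371) = 132.2613
P₀ = 9.7200/(1+0.126)^1 + 10.4976/(1+0.126)^2 + 11.3374/(1+0.126)^3 + 132.2613/(1+0.126)^3 = 117.4975

£117.50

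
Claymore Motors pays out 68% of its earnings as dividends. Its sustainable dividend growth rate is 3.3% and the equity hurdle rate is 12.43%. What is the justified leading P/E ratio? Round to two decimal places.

7.45

Justified leading P/E = b/(r−g) = 0.68/(0.1243−0.033) = 7.4480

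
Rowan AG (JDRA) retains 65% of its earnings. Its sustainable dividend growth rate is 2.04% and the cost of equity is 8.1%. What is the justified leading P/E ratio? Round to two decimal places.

Payout ratio b = 1 − 0.65 = 0.35.
Justified leading P/E = b/(r−g) = 0.35/(0.081−0.0204) = 5.7756

5.78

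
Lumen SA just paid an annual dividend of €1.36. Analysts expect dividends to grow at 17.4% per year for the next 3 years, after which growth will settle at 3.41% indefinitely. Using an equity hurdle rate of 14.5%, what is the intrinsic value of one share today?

€17.96

Two-stage DDM. Project D₁…D_3 at 0.174, terminal growth 0.0341, discount at r = 0.145.
D_1 = 1.5966
D_2 = 1.8745
D_3 = 2.2006
Terminal value at t=3: TV = D_4/(r−g) = 2.2757/(0.145−0.0341) = 20.5199
P₀ = 1.5966/(1+0.145)^1 + 1.8745/(1+0.145)^2 + 2.2006/(1+0.145)^3 + 20.5199/(1+0.145)^3 = 17.9598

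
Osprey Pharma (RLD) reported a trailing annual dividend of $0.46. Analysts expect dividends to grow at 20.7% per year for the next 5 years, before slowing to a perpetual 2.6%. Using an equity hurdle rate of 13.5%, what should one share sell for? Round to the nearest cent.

Two-stage DDM. Project D₁…D_5 at 0.207, terminal growth 0.026, discount at r = 0.135.
D_1 = 0.5552
D_2 = 0.6702
D_3 = 0.8089
D_4 = 0.9763
D_5 = 1.1784
Terminal value at t=5: TV = D_6/(r−g) = 1.2090/(0.135−0.026) = 11.0921
P₀ = 0.5552/(1+0.135)^1 + 0.6702/(1+0.135)^2 + 0.8089/(1+0.135)^3 + 0.9763/(1+0.135)^4 + 1.1784/(1+0.135)^5 + 11.0921/(1+0.135)^5 = 8.6655

$8.67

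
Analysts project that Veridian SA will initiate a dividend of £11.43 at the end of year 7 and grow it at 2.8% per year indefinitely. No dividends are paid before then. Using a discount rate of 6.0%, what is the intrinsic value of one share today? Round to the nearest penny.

£251.80

Deferred-dividend DDM. At t=6 the remaining stream is a growing perpetuity with first payment D_7 = 11.43.
V_6 = D_7/(r−g) = 11.43/(0.06−0.028) = 357.1875
P₀ = V_6/(1+r)^6 = 357.1875/(1+0.06)^6 = 251.8031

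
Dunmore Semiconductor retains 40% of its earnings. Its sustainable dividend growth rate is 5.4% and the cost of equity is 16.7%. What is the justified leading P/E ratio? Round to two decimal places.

Payout ratio b = 1 − 0.40 = 0.60.
Justified leading P/E = b/(r−g) = 0.60/(0.167−0.054) = 5.3097

5.31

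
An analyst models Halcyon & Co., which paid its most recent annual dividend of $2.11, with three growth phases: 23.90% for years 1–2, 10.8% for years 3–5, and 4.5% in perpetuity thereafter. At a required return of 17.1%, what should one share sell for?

$27.54

Three-stage DDM. Project D₁…D_5; terminal Gordon value at t=5 with g = 0.045; discount at r = 0.171.
D_1 = 2.6143
D_2 = 3.2391
D_3 = 3.5889
D_4 = 3.9765
D_5 = 4.4060
TV_5 = 4.6043/(0.171−0.045) = 36.5418
P₀ = Σ Dₜ/(1+r)ᵗ + TV_5/(1+r)^5 = 27.5418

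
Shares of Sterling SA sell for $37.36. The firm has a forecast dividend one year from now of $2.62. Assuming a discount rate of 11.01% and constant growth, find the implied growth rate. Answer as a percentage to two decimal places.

From P₀ = D₁/(r − g), the implied growth is g = r − D₁/P₀.
g = 0.1101 − 2.62/37.36 = 0.1101 − 0.07013 = 0.03997

4.00%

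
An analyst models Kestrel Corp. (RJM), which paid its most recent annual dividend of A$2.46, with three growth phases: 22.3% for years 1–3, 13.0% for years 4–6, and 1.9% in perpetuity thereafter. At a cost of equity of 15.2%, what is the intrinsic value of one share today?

A$38.11

Three-stage DDM. Project D₁…D_6; terminal Gordon value at t=6 with g = 0.019; discount at r = 0.152.
D_1 = 3.0086
D_2 = 3.6795
D_3 = 4.5000
D_4 = 5.0850
D_5 = 5.7461
D_6 = 6.4931
TV_6 = 6.6164/(0.152−0.019) = 49.7476
P₀ = Σ Dₜ/(1+r)ᵗ + TV_6/(1+r)^6 = 38.1092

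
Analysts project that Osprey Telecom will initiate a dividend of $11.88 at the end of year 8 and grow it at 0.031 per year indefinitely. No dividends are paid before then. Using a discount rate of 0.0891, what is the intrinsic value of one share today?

Deferred-dividend DDM. At t=7 the remaining stream is a growing perpetuity with first payment D_8 = 11.88.
V_7 = D_8/(r−g) = 11.88/(0.0891−0.031) = 204.4750
P₀ = V_7/(1+r)^7 = 204.4750/(1+0.0891)^7 = 112.5035

$112.50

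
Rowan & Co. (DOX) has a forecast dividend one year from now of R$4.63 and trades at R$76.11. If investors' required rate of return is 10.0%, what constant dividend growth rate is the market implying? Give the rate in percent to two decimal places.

3.92%

From P₀ = D₁/(r − g), the implied growth is g = r − D₁/P₀.
g = 0.1 − 4.63/76.11 = 0.1 − 0.06083 = 0.03917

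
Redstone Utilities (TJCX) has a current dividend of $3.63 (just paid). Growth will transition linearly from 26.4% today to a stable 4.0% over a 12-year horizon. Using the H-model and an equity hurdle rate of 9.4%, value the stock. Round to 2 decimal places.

H-model: P₀ = D₀[(1+g_L) + H(g_S−g_L)]/(r−g_L), with H = 12/2 = 6.
P₀ = 3.63 × [(1+0.04) + 6×(0.264−0.04)] / (0.094−0.04)
   = 3.63 × 2.3840 / 0.054 = 160.2578

$160.26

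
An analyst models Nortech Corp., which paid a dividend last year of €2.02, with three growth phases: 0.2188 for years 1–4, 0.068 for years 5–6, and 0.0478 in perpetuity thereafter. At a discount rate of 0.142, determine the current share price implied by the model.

Three-stage DDM. Project D₁…D_6; terminal Gordon value at t=6 with g = 0.0478; discount at r = 0.142.
D_1 = 2.4620
D_2 = 3.0007
D_3 = 3.6572
D_4 = 4.4574
D_5 = 4.7605
D_6 = 5.0842
TV_6 = 5.3272/(0.142−0.0478) = 56.5524
P₀ = Σ Dₜ/(1+r)ᵗ + TV_6/(1+r)^6 = 39.7708

€39.77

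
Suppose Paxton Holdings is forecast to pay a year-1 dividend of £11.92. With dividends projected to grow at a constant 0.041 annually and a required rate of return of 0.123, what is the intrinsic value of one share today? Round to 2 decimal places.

Gordon growth model: P₀ = D₁/(r − g), with D₁ = 11.92 given directly.
P₀ = 11.9200 / (0.123 − 0.041) = 11.9200 / 0.082 = 145.3659

£145.37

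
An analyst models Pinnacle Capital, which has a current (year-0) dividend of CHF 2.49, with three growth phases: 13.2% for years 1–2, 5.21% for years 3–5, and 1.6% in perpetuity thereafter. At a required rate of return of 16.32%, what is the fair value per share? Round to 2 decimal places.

CHF 22.63

Three-stage DDM. Project D₁…D_5; terminal Gordon value at t=5 with g = 0.016; discount at r = 0.1632.
D_1 = 2.8187
D_2 = 3.1907
D_3 = 3.3570
D_4 = 3.5319
D_5 = 3.7159
TV_5 = 3.7753/(0.1632−0.016) = 25.6477
P₀ = Σ Dₜ/(1+r)ᵗ + TV_5/(1+r)^5 = 22.6328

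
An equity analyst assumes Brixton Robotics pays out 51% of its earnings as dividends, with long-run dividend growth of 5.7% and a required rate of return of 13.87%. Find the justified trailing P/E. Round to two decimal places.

6.60

Justified trailing P/E = b(1+g)/(r−g) = 0.51×(1+0.057)/(0.1387−0.057) = 6.5982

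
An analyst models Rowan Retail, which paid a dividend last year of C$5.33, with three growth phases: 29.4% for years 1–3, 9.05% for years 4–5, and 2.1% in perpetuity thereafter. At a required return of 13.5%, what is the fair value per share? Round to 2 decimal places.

Three-stage DDM. Project D₁…D_5; terminal Gordon value at t=5 with g = 0.021; discount at r = 0.135.
D_1 = 6.8970
D_2 = 8.9247
D_3 = 11.5486
D_4 = 12.5938
D_5 = 13.7335
TV_5 = 14.0219/(0.135−0.021) = 122.9992
P₀ = Σ Dₜ/(1+r)ᵗ + TV_5/(1+r)^5 = 101.0846

C$101.08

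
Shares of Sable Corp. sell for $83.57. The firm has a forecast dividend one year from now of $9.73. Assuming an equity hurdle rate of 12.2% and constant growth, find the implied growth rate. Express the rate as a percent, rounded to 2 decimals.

From P₀ = D₁/(r − g), the implied growth is g = r − D₁/P₀.
g = 0.122 − 9.73/83.57 = 0.122 − 0.11643 = 0.00557

0.56%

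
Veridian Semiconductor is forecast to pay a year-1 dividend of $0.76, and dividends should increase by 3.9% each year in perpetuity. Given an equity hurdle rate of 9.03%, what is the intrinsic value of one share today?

$14.81

Gordon growth model: P₀ = D₁/(r − g), with D₁ = 0.76 given directly.
P₀ = 0.7600 / (0.0903 − 0.039) = 0.7600 / 0.0513 = 14.8148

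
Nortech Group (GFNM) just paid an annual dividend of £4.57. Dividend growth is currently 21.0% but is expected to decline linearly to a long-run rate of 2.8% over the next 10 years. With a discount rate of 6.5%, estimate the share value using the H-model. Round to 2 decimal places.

£239.37

H-model: P₀ = D₀[(1+g_L) + H(g_S−g_L)]/(r−g_L), with H = 10/2 = 5.
P₀ = 4.57 × [(1+0.028) + 5×(0.21−0.028)] / (0.065−0.028)
   = 4.57 × 1.9380 / 0.037 = 239.3692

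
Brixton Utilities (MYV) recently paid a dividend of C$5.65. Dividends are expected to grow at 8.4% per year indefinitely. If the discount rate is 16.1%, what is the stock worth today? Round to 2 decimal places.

Gordon growth model: P₀ = D₁/(r − g). D₁ = 5.65 × (1 + 0.084) = 6.1246.
P₀ = 6.1246 / (0.161 − 0.084) = 6.1246 / 0.077 = 79.5403

C$79.54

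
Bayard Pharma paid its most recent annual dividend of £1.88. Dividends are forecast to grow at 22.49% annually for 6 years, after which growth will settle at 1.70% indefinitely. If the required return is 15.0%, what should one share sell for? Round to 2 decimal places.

£35.14

Two-stage DDM. Project D₁…D_6 at 0.2249, terminal growth 0.017, discount at r = 0.15.
D_1 = 2.3028
D_2 = 2.8207
D_3 = 3.4551
D_4 = 4.2321
D_5 = 5.1840
D_6 = 6.3498
Terminal value at t=6: TV = D_7/(r−g) = 6.4578/(0.15−0.017) = 48.5547
P₀ = 2.3028/(1+0.15)^1 + 2.8207/(1+0.15)^2 + 3.4551/(1+0.15)^3 + 4.2321/(1+0.15)^4 + 5.1840/(1+0.15)^5 + 6.3498/(1+0.15)^6 + 48.5547/(1+0.15)^6 = 35.1409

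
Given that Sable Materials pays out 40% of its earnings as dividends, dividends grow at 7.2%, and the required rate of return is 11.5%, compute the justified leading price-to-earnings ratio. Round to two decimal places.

Justified leading P/E = b/(r−g) = 0.40/(0.115−0.072) = 9.3023

9.30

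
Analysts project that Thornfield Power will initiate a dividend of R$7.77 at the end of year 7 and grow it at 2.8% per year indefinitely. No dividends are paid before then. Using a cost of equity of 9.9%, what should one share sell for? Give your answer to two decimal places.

Deferred-dividend DDM. At t=6 the remaining stream is a growing perpetuity with first payment D_7 = 7.77.
V_6 = D_7/(r−g) = 7.77/(0.099−0.028) = 109.4366
P₀ = V_6/(1+r)^6 = 109.4366/(1+0.099)^6 = 62.1121

R$62.11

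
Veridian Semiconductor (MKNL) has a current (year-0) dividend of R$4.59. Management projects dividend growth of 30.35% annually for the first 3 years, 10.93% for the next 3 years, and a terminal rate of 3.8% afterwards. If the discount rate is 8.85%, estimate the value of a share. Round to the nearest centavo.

R$216.01

Three-stage DDM. Project D₁…D_6; terminal Gordon value at t=6 with g = 0.038; discount at r = 0.0885.
D_1 = 5.9831
D_2 = 7.7989
D_3 = 10.1659
D_4 = 11.2770
D_5 = 12.5096
D_6 = 13.8769
TV_6 = 14.4042/(0.0885−0.038) = 285.2324
P₀ = Σ Dₜ/(1+r)ᵗ + TV_6/(1+r)^6 = 216.0098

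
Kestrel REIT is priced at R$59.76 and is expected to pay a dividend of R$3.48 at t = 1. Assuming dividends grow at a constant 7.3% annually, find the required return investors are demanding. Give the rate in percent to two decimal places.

13.12%

Rearranging the constant-growth DDM: r = D₁/P₀ + g.
r = 3.4800 / 59.76 + 0.073 = 0.05823 + 0.073 = 0.13123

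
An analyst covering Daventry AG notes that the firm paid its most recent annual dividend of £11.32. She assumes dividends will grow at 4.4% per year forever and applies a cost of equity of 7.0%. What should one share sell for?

Gordon growth model: P₀ = D₁/(r − g). D₁ = 11.32 × (1 + 0.044) = 11.8181.
P₀ = 11.8181 / (0.07 − 0.044) = 11.8181 / 0.026 = 454.5415

£454.54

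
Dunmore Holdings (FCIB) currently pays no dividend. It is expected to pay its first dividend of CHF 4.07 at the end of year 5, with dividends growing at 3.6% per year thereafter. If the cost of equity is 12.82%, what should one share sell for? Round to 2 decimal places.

CHF 27.25

Deferred-dividend DDM. At t=4 the remaining stream is a growing perpetuity with first payment D_5 = 4.07.
V_4 = D_5/(r−g) = 4.07/(0.1282−0.036) = 44.1432
P₀ = V_4/(1+r)^4 = 44.1432/(1+0.1282)^4 = 27.2470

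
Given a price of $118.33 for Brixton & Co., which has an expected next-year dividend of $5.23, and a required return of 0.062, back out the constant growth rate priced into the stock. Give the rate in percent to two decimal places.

From P₀ = D₁/(r − g), the implied growth is g = r − D₁/P₀.
g = 0.062 − 5.23/118.33 = 0.062 − 0.04420 = 0.01780

1.78%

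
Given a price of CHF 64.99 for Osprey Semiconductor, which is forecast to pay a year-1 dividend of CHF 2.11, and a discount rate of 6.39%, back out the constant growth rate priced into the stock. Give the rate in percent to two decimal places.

3.14%

From P₀ = D₁/(r − g), the implied growth is g = r − D₁/P₀.
g = 0.0639 − 2.11/64.99 = 0.0639 − 0.03247 = 0.03143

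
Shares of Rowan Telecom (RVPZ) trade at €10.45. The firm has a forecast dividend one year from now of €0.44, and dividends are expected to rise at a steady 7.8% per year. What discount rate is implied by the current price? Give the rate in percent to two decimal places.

Rearranging the constant-growth DDM: r = D₁/P₀ + g.
r = 0.4400 / 10.45 + 0.078 = 0.04211 + 0.078 = 0.12011

12.01%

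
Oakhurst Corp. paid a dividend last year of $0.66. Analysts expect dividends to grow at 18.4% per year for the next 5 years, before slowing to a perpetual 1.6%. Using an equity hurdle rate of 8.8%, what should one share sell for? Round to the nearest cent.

$18.50

Two-stage DDM. Project D₁…D_5 at 0.184, terminal growth 0.016, discount at r = 0.088.
D_1 = 0.7814
D_2 = 0.9252
D_3 = 1.0955
D_4 = 1.2970
D_5 = 1.5357
Terminal value at t=5: TV = D_6/(r−g) = 1.5603/(0.088−0.016) = 21.6702
P₀ = 0.7814/(1+0.088)^1 + 0.9252/(1+0.088)^2 + 1.0955/(1+0.088)^3 + 1.2970/(1+0.088)^4 + 1.5357/(1+0.088)^5 + 21.6702/(1+0.088)^5 = 18.4974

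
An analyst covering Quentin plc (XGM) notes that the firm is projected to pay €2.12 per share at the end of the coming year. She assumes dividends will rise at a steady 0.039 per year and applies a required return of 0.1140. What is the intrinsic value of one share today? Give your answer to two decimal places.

€28.27

Gordon growth model: P₀ = D₁/(r − g), with D₁ = 2.12 given directly.
P₀ = 2.1200 / (0.114 − 0.039) = 2.1200 / 0.075 = 28.2667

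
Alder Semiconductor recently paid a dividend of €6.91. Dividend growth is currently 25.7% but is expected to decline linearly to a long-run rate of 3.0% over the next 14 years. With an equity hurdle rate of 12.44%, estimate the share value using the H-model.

H-model: P₀ = D₀[(1+g_L) + H(g_S−g_L)]/(r−g_L), with H = 14/2 = 7.
P₀ = 6.91 × [(1+0.03) + 7×(0.257−0.03)] / (0.1244−0.03)
   = 6.91 × 2.6190 / 0.0944 = 191.7086

€191.71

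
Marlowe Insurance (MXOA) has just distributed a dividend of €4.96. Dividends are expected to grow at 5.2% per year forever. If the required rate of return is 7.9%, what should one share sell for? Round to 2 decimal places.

€193.26

Gordon growth model: P₀ = D₁/(r − g). D₁ = 4.96 × (1 + 0.052) = 5.2179.
P₀ = 5.2179 / (0.079 − 0.052) = 5.2179 / 0.027 = 193.2563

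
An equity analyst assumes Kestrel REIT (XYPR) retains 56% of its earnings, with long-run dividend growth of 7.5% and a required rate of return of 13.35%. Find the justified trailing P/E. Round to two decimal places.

Payout ratio b = 1 − 0.56 = 0.44.
Justified trailing P/E = b(1+g)/(r−g) = 0.44×(1+0.075)/(0.1335−0.075) = 8.0855

8.09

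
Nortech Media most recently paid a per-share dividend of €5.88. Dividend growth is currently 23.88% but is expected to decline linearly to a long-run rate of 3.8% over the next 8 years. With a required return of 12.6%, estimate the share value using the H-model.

H-model: P₀ = D₀[(1+g_L) + H(g_S−g_L)]/(r−g_L), with H = 8/2 = 4.
P₀ = 5.88 × [(1+0.038) + 4×(0.2388−0.038)] / (0.126−0.038)
   = 5.88 × 1.8412 / 0.088 = 123.0256

€123.03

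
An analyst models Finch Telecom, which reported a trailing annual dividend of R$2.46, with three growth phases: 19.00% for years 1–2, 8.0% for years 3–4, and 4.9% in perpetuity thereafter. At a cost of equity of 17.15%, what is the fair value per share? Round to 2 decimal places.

R$28.01

Three-stage DDM. Project D₁…D_4; terminal Gordon value at t=4 with g = 0.049; discount at r = 0.1715.
D_1 = 2.9274
D_2 = 3.4836
D_3 = 3.7623
D_4 = 4.0633
TV_4 = 4.2624/(0.1715−0.049) = 34.7949
P₀ = Σ Dₜ/(1+r)ᵗ + TV_4/(1+r)^4 = 28.0079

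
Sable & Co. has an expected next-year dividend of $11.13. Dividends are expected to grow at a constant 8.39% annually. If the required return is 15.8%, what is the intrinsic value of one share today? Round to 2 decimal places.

$150.20

Gordon growth model: P₀ = D₁/(r − g), with D₁ = 11.13 given directly.
P₀ = 11.1300 / (0.158 − 0.0839) = 11.1300 / 0.0741 = 150.2024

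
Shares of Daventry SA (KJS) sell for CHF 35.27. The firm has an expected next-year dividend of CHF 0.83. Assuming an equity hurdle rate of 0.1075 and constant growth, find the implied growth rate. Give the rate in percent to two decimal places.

8.40%

From P₀ = D₁/(r − g), the implied growth is g = r − D₁/P₀.
g = 0.1075 − 0.83/35.27 = 0.1075 − 0.02353 = 0.08397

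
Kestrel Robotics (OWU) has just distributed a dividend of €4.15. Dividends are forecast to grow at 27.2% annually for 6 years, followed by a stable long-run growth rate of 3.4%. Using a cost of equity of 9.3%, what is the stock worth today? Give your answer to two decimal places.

Two-stage DDM. Project D₁…D_6 at 0.272, terminal growth 0.034, discount at r = 0.093.
D_1 = 5.2788
D_2 = 6.7146
D_3 = 8.5410
D_4 = 10.8642
D_5 = 13.8192
D_6 = 17.5781
Terminal value at t=6: TV = D_7/(r−g) = 18.1757/(0.093−0.034) = 308.0628
P₀ = 5.2788/(1+0.093)^1 + 6.7146/(1+0.093)^2 + 8.5410/(1+0.093)^3 + 10.8642/(1+0.093)^4 + 13.8192/(1+0.093)^5 + 17.5781/(1+0.093)^6 + 308.0628/(1+0.093)^6 = 224.4558

€224.46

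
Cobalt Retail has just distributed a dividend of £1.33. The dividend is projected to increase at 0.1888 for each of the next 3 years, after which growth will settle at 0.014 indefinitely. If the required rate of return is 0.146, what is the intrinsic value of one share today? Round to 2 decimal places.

Two-stage DDM. Project D₁…D_3 at 0.1888, terminal growth 0.014, discount at r = 0.146.
D_1 = 1.5811
D_2 = 1.8796
D_3 = 2.2345
Terminal value at t=3: TV = D_4/(r−g) = 2.2658/(0.146−0.014) = 17.1649
P₀ = 1.5811/(1+0.146)^1 + 1.8796/(1+0.146)^2 + 2.2345/(1+0.146)^3 + 17.1649/(1+0.146)^3 = 15.7003

£15.70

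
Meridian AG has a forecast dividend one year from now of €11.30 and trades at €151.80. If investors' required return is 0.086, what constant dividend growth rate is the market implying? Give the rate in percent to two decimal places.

1.16%

From P₀ = D₁/(r − g), the implied growth is g = r − D₁/P₀.
g = 0.086 − 11.30/151.80 = 0.086 − 0.07444 = 0.01156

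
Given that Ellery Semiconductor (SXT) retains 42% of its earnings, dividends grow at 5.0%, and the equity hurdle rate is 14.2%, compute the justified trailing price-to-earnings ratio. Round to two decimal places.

Payout ratio b = 1 − 0.42 = 0.58.
Justified trailing P/E = b(1+g)/(r−g) = 0.58×(1+0.05)/(0.142−0.05) = 6.6196

6.62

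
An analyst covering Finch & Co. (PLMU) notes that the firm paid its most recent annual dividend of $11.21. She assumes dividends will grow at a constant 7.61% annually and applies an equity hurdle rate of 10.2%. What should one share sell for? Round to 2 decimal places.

$465.76

Gordon growth model: P₀ = D₁/(r − g). D₁ = 11.21 × (1 + 0.0761) = 12.0631.
P₀ = 12.0631 / (0.102 − 0.0761) = 12.0631 / 0.0259 = 465.7560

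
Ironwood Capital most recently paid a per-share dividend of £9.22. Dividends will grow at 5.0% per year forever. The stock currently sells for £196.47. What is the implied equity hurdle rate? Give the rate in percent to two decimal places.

Rearranging the constant-growth DDM: r = D₁/P₀ + g.
D₁ = 9.22 × (1 + 0.05) = 9.6810.
r = 9.6810 / 196.47 + 0.05 = 0.04927 + 0.05 = 0.09927

9.93%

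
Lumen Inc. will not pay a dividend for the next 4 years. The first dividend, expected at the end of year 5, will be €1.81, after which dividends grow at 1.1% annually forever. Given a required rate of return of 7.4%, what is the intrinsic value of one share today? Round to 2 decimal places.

Deferred-dividend DDM. At t=4 the remaining stream is a growing perpetuity with first payment D_5 = 1.81.
V_4 = D_5/(r−g) = 1.81/(0.074−0.011) = 28.7302
P₀ = V_4/(1+r)^4 = 28.7302/(1+0.074)^4 = 21.5934

€21.59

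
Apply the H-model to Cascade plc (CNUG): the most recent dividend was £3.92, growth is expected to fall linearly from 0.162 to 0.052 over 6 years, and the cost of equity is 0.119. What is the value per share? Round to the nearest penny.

£80.86

H-model: P₀ = D₀[(1+g_L) + H(g_S−g_L)]/(r−g_L), with H = 6/2 = 3.
P₀ = 3.92 × [(1+0.052) + 3×(0.162−0.052)] / (0.119−0.052)
   = 3.92 × 1.3820 / 0.067 = 80.8573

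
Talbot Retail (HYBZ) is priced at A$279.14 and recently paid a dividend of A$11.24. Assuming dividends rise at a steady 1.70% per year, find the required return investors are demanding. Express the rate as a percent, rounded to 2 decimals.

Rearranging the constant-growth DDM: r = D₁/P₀ + g.
D₁ = 11.24 × (1 + 0.017) = 11.4311.
r = 11.4311 / 279.14 + 0.017 = 0.04095 + 0.017 = 0.05795

5.80%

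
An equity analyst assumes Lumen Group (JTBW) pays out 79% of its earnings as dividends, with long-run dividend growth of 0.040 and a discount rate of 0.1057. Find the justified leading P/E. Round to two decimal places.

Justified leading P/E = b/(r−g) = 0.79/(0.1057−0.04) = 12.0244

12.02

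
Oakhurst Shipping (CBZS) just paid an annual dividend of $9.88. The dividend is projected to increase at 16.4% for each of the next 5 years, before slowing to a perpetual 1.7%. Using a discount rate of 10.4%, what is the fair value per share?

Two-stage DDM. Project D₁…D_5 at 0.164, terminal growth 0.017, discount at r = 0.104.
D_1 = 11.5003
D_2 = 13.3864
D_3 = 15.5817
D_4 = 18.1371
D_5 = 21.1116
Terminal value at t=5: TV = D_6/(r−g) = 21.4705/(0.104−0.017) = 246.7877
P₀ = 11.5003/(1+0.104)^1 + 13.3864/(1+0.104)^2 + 15.5817/(1+0.104)^3 + 18.1371/(1+0.104)^4 + 21.1116/(1+0.104)^5 + 246.7877/(1+0.104)^5 = 208.5421

$208.54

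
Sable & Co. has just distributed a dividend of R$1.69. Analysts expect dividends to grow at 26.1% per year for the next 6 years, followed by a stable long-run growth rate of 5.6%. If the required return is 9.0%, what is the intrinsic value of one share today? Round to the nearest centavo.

Two-stage DDM. Project D₁…D_6 at 0.261, terminal growth 0.056, discount at r = 0.09.
D_1 = 2.1311
D_2 = 2.6873
D_3 = 3.3887
D_4 = 4.2731
D_5 = 5.3884
D_6 = 6.7948
Terminal value at t=6: TV = D_7/(r−g) = 7.1753/(0.09−0.056) = 211.0388
P₀ = 2.1311/(1+0.09)^1 + 2.6873/(1+0.09)^2 + 3.3887/(1+0.09)^3 + 4.2731/(1+0.09)^4 + 5.3884/(1+0.09)^5 + 6.7948/(1+0.09)^6 + 211.0388/(1+0.09)^6 = 143.2500

R$143.25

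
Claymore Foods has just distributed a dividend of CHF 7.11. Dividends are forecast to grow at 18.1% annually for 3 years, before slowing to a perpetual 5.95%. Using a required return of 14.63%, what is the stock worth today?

Two-stage DDM. Project D₁…D_3 at 0.181, terminal growth 0.0595, discount at r = 0.1463.
D_1 = 8.3969
D_2 = 9.9168
D_3 = 11.7117
Terminal value at t=3: TV = D_4/(r−g) = 12.4085/(0.1463−0.0595) = 142.9554
P₀ = 8.3969/(1+0.1463)^1 + 9.9168/(1+0.1463)^2 + 11.7117/(1+0.1463)^3 + 142.9554/(1+0.1463)^3 = 117.5563

CHF 117.56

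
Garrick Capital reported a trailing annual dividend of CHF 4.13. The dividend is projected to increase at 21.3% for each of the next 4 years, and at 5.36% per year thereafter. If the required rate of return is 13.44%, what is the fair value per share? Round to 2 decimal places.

CHF 89.99

Two-stage DDM. Project D₁…D_4 at 0.213, terminal growth 0.0536, discount at r = 0.1344.
D_1 = 5.0097
D_2 = 6.0768
D_3 = 7.3711
D_4 = 8.9411
Terminal value at t=4: TV = D_5/(r−g) = 9.4204/(0.1344−0.0536) = 116.5890
P₀ = 5.0097/(1+0.1344)^1 + 6.0768/(1+0.1344)^2 + 7.3711/(1+0.1344)^3 + 8.9411/(1+0.1344)^4 + 116.5890/(1+0.1344)^4 = 89.9901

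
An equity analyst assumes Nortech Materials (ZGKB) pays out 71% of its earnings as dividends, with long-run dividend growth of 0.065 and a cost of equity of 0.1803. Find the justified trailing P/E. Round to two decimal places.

6.56

Justified trailing P/E = b(1+g)/(r−g) = 0.71×(1+0.065)/(0.1803−0.065) = 6.5581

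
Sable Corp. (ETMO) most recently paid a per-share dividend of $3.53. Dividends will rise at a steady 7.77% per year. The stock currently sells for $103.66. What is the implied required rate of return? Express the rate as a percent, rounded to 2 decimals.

Rearranging the constant-growth DDM: r = D₁/P₀ + g.
D₁ = 3.53 × (1 + 0.0777) = 3.8043.
r = 3.8043 / 103.66 + 0.0777 = 0.03670 + 0.0777 = 0.11440

11.44%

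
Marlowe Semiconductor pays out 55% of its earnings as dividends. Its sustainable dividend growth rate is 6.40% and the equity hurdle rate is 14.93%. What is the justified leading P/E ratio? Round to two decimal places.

6.45

Justified leading P/E = b/(r−g) = 0.55/(0.1493−0.064) = 6.4478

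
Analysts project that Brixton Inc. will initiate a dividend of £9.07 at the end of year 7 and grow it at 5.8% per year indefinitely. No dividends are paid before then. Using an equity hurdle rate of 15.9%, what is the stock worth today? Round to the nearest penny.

£37.05

Deferred-dividend DDM. At t=6 the remaining stream is a growing perpetuity with first payment D_7 = 9.07.
V_6 = D_7/(r−g) = 9.07/(0.159−0.058) = 89.8020
P₀ = V_6/(1+r)^6 = 89.8020/(1+0.159)^6 = 37.0498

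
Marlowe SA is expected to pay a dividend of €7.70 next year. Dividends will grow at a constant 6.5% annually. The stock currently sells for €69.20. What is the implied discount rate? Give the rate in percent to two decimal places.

17.63%

Rearranging the constant-growth DDM: r = D₁/P₀ + g.
r = 7.7000 / 69.20 + 0.065 = 0.11127 + 0.065 = 0.17627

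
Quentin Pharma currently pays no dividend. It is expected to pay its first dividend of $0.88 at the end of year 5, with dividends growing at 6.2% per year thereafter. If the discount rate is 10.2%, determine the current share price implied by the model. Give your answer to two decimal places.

Deferred-dividend DDM. At t=4 the remaining stream is a growing perpetuity with first payment D_5 = 0.88.
V_4 = D_5/(r−g) = 0.88/(0.102−0.062) = 22.0000
P₀ = V_4/(1+r)^4 = 22.0000/(1+0.102)^4 = 14.9175

$14.92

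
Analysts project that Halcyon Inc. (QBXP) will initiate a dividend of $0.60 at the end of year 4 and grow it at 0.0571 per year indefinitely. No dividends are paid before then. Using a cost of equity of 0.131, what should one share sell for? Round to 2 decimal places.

Deferred-dividend DDM. At t=3 the remaining stream is a growing perpetuity with first payment D_4 = 0.60.
V_3 = D_4/(r−g) = 0.60/(0.131−0.0571) = 8.1191
P₀ = V_3/(1+r)^3 = 8.1191/(1+0.131)^3 = 5.6120

$5.61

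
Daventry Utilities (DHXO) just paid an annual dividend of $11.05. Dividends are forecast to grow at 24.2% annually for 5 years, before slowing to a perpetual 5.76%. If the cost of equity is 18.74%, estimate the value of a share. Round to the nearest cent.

Two-stage DDM. Project D₁…D_5 at 0.242, terminal growth 0.0576, discount at r = 0.1874.
D_1 = 13.7241
D_2 = 17.0453
D_3 = 21.1703
D_4 = 26.2935
D_5 = 32.6565
Terminal value at t=5: TV = D_6/(r−g) = 34.5376/(0.1874−0.0576) = 266.0829
P₀ = 13.7241/(1+0.1874)^1 + 17.0453/(1+0.1874)^2 + 21.1703/(1+0.1874)^3 + 26.2935/(1+0.1874)^4 + 32.6565/(1+0.1874)^5 + 266.0829/(1+0.1874)^5 = 176.0833

$176.08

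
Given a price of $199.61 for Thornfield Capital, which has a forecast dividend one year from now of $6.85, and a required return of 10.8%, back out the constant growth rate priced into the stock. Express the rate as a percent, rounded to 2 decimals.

From P₀ = D₁/(r − g), the implied growth is g = r − D₁/P₀.
g = 0.108 − 6.85/199.61 = 0.108 − 0.03432 = 0.07368

7.37%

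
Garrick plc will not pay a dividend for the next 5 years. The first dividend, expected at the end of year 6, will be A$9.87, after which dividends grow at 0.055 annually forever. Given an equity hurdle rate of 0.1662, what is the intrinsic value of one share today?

A$41.15

Deferred-dividend DDM. At t=5 the remaining stream is a growing perpetuity with first payment D_6 = 9.87.
V_5 = D_6/(r−g) = 9.87/(0.1662−0.055) = 88.7590
P₀ = V_5/(1+r)^5 = 88.7590/(1+0.1662)^5 = 41.1479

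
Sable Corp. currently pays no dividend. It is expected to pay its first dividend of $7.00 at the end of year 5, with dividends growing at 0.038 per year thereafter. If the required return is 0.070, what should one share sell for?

Deferred-dividend DDM. At t=4 the remaining stream is a growing perpetuity with first payment D_5 = 7.00.
V_4 = D_5/(r−g) = 7.00/(0.07−0.038) = 218.7500
P₀ = V_4/(1+r)^4 = 218.7500/(1+0.07)^4 = 166.8833

$166.88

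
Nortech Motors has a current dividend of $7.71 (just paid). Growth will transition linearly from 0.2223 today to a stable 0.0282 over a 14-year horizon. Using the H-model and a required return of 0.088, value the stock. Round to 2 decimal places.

$307.74

H-model: P₀ = D₀[(1+g_L) + H(g_S−g_L)]/(r−g_L), with H = 14/2 = 7.
P₀ = 7.71 × [(1+0.0282) + 7×(0.2223−0.0282)] / (0.088−0.0282)
   = 7.71 × 2.3869 / 0.0598 = 307.7425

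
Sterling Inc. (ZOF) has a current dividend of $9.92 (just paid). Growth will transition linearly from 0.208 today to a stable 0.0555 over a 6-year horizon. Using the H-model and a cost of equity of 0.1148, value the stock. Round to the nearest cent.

H-model: P₀ = D₀[(1+g_L) + H(g_S−g_L)]/(r−g_L), with H = 6/2 = 3.
P₀ = 9.92 × [(1+0.0555) + 3×(0.208−0.0555)] / (0.1148−0.0555)
   = 9.92 × 1.5130 / 0.0593 = 253.1022

$253.10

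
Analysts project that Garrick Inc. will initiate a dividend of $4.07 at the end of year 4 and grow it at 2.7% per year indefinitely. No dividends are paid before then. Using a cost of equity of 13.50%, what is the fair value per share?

$25.77

Deferred-dividend DDM. At t=3 the remaining stream is a growing perpetuity with first payment D_4 = 4.07.
V_3 = D_4/(r−g) = 4.07/(0.135−0.027) = 37.6852
P₀ = V_3/(1+r)^3 = 37.6852/(1+0.135)^3 = 25.7741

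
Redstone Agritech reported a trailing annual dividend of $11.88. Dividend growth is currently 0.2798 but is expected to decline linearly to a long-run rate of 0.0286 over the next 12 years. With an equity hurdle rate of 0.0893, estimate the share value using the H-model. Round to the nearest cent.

H-model: P₀ = D₀[(1+g_L) + H(g_S−g_L)]/(r−g_L), with H = 12/2 = 6.
P₀ = 11.88 × [(1+0.0286) + 6×(0.2798−0.0286)] / (0.0893−0.0286)
   = 11.88 × 2.5358 / 0.0607 = 496.2983

$496.30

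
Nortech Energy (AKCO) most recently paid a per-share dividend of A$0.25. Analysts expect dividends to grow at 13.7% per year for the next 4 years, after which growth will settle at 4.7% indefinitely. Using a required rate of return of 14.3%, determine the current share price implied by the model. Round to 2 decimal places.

A$3.66

Two-stage DDM. Project D₁…D_4 at 0.137, terminal growth 0.047, discount at r = 0.143.
D_1 = 0.2843
D_2 = 0.3232
D_3 = 0.3675
D_4 = 0.4178
Terminal value at t=4: TV = D_5/(r−g) = 0.4375/(0.143−0.047) = 4.5568
P₀ = 0.2843/(1+0.143)^1 + 0.3232/(1+0.143)^2 + 0.3675/(1+0.143)^3 + 0.4178/(1+0.143)^4 + 4.5568/(1+0.143)^4 = 3.6567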